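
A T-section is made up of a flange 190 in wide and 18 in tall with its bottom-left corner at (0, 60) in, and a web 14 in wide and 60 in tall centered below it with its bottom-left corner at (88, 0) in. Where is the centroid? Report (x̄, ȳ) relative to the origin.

Part | A | x̄ᵢ | ȳᵢ | A·x̄ᵢ | A·ȳᵢ
web | 840.00 | 95.00 | 30.00 | 79800.00 | 25200.00
flange | 3420.00 | 95.00 | 69.00 | 324900.00 | 235980.00
Σ | 4260.00 |  |  | 404700.00 | 261180.00
x̄ = 404700.00 / 4260.00 = 95.00 in
ȳ = 261180.00 / 4260.00 = 61.31 in

x̄ = 95.00 in, ȳ = 61.31 in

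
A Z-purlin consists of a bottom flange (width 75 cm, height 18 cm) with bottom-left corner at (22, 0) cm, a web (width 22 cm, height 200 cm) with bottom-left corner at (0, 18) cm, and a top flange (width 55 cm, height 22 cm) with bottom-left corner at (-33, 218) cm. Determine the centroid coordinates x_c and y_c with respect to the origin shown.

x_c = 17.54 cm, y_c = 116.16 cm

bottom flange: A = 75 × 18 = 1350.00, centroid at (59.50, 9.00).
web: A = 22 × 200 = 4400.00, centroid at (11.00, 118.00).
top flange: A = 55 × 22 = 1210.00, centroid at (-5.50, 229.00).
ΣA = 6960.00 cm²
ΣAx_c = (1350.00)(59.50) + (4400.00)(11.00) + (1210.00)(-5.50) = 122070.00 cm³
ΣAy_c = (1350.00)(9.00) + (4400.00)(118.00) + (1210.00)(229.00) = 808440.00 cm³
x_c = 122070.00 / 6960.00 = 17.54 cm
y_c = 808440.00 / 6960.00 = 116.16 cm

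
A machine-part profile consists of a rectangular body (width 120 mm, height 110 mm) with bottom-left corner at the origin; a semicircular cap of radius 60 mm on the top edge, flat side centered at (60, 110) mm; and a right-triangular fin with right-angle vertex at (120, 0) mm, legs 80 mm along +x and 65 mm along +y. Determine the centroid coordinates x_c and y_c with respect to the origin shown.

Part | A | x̄ᵢ | ȳᵢ | A·x̄ᵢ | A·ȳᵢ
rectangular body | 13200.00 | 60.00 | 55.00 | 792000.00 | 726000.00
semicircular top | 5654.87 | 60.00 | 135.46 | 339292.01 | 766035.35
triangular fin | 2600.00 | 146.67 | 21.67 | 381333.33 | 56333.33
Σ | 21454.87 |  |  | 1512625.34 | 1548368.68
x_c = 1512625.34 / 21454.87 = 70.50 mm
y_c = 1548368.68 / 21454.87 = 72.17 mm

x_c = 70.50 mm, y_c = 72.17 mm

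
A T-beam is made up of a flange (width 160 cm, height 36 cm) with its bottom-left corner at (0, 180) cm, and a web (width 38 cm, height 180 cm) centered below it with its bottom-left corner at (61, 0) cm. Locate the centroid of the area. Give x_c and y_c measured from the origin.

x_c = 80.00 cm, y_c = 139.37 cm

web: A = 38 × 180 = 6840.00, centroid at (80.00, 90.00).
flange: A = 160 × 36 = 5760.00, centroid at (80.00, 198.00).
ΣA = 12600.00 cm², ΣAx_c = 1008000.00 cm³, ΣAy_c = 1756080.00 cm³.
x_c = 1008000.00/12600.00 = 80.00 cm; y_c = 1756080.00/12600.00 = 139.37 cm.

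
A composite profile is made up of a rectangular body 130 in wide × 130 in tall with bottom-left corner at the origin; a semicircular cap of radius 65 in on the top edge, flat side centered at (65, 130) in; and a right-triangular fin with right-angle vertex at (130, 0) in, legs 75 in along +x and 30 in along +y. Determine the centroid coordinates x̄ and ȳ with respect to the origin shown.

x̄ = 69.11 in, ȳ = 87.41 in

rectangular body: A = 130 × 130 = 16900.00, centroid at (65.00, 65.00).
semicircular top: A = ½π·65² = 6636.61, centroid at (65.00, 157.59).
triangular fin: A = ½·75·30 = 1125.00, centroid at (155.00, 10.00).
ΣA = 24661.61 in², ΣAx̄ = 1704254.94 in³, ΣAȳ = 2155593.22 in³.
x̄ = 1704254.94/24661.61 = 69.11 in; ȳ = 2155593.22/24661.61 = 87.41 in.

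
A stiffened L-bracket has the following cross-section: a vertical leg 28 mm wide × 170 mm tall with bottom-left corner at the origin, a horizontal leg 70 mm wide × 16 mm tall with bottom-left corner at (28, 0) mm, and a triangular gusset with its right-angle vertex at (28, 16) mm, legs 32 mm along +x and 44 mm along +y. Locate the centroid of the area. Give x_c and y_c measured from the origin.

x_c = 24.97 mm, y_c = 66.09 mm

vertical leg: A = 28 × 170 = 4760.00, centroid at (14.00, 85.00).
horizontal leg: A = 70 × 16 = 1120.00, centroid at (63.00, 8.00).
gusset: A = ½·32·44 = 704.00, centroid at (38.67, 30.67).
ΣA = 6584.00 mm², ΣAx_c = 164421.33 mm³, ΣAy_c = 435149.33 mm³.
x_c = 164421.33/6584.00 = 24.97 mm; y_c = 435149.33/6584.00 = 66.09 mm.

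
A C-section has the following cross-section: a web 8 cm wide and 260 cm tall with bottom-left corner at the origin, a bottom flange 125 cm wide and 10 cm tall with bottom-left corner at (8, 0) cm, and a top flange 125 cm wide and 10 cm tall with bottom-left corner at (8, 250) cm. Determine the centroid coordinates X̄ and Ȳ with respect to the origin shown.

X̄ = 40.30 cm, Ȳ = 130.00 cm

web: A = 8 × 260 = 2080.00, centroid at (4.00, 130.00).
bottom flange: A = 125 × 10 = 1250.00, centroid at (70.50, 5.00).
top flange: A = 125 × 10 = 1250.00, centroid at (70.50, 255.00).
ΣA = 4580.00 cm², ΣAX̄ = 184570.00 cm³, ΣAȲ = 595400.00 cm³.
X̄ = 184570.00/4580.00 = 40.30 cm; Ȳ = 595400.00/4580.00 = 130.00 cm.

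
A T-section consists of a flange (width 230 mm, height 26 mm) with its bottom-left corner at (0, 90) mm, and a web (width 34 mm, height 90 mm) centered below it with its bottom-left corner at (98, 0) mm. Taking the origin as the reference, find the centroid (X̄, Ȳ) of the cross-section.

X̄ = 115.00 mm, Ȳ = 83.37 mm

Part | A | x̄ᵢ | ȳᵢ | A·x̄ᵢ | A·ȳᵢ
web | 3060.00 | 115.00 | 45.00 | 351900.00 | 137700.00
flange | 5980.00 | 115.00 | 103.00 | 687700.00 | 615940.00
Σ | 9040.00 |  |  | 1039600.00 | 753640.00
X̄ = 1039600.00 / 9040.00 = 115.00 mm
Ȳ = 753640.00 / 9040.00 = 83.37 mm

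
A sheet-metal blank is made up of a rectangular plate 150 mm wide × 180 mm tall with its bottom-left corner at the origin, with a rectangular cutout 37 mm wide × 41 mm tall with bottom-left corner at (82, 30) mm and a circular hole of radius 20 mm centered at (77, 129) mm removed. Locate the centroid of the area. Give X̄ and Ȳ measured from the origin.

X̄ = 73.30 mm, Ȳ = 90.45 mm

Part | A | x̄ᵢ | ȳᵢ | A·x̄ᵢ | A·ȳᵢ
plate | 27000.00 | 75.00 | 90.00 | 2025000.00 | 2430000.00
hole 1 | -1517.00 | 100.50 | 50.50 | -152458.50 | -76608.50
hole 2 | -1256.64 | 77.00 | 129.00 | -96761.05 | -162106.18
Σ | 24226.36 |  |  | 1775780.45 | 2191285.32
X̄ = 1775780.45 / 24226.36 = 73.30 mm
Ȳ = 2191285.32 / 24226.36 = 90.45 mm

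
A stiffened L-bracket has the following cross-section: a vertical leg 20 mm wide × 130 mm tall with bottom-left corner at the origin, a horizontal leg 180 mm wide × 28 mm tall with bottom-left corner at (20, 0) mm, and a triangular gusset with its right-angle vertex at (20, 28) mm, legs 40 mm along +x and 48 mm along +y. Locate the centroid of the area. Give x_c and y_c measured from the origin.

x_c = 71.21 mm, y_c = 32.77 mm

vertical leg: A = 20 × 130 = 2600.00, centroid at (10.00, 65.00).
horizontal leg: A = 180 × 28 = 5040.00, centroid at (110.00, 14.00).
gusset: A = ½·40·48 = 960.00, centroid at (33.33, 44.00).
ΣA = 8600.00 mm²
ΣAx_c = (2600.00)(10.00) + (5040.00)(110.00) + (960.00)(33.33) = 612400.00 mm³
ΣAy_c = (2600.00)(65.00) + (5040.00)(14.00) + (960.00)(44.00) = 281800.00 mm³
x_c = 612400.00 / 8600.00 = 71.21 mm
y_c = 281800.00 / 8600.00 = 32.77 mm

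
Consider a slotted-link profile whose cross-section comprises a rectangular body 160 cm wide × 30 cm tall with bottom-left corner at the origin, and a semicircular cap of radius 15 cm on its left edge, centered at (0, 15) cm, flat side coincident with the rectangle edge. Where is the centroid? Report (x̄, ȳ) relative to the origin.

Part | A | x̄ᵢ | ȳᵢ | A·x̄ᵢ | A·ȳᵢ
rectangular body | 4800.00 | 80.00 | 15.00 | 384000.00 | 72000.00
semicircular end | 353.43 | -6.37 | 15.00 | -2250.00 | 5301.44
Σ | 5153.43 |  |  | 381750.00 | 77301.44
x̄ = 381750.00 / 5153.43 = 74.08 cm
ȳ = 77301.44 / 5153.43 = 15.00 cm

x̄ = 74.08 cm, ȳ = 15.00 cm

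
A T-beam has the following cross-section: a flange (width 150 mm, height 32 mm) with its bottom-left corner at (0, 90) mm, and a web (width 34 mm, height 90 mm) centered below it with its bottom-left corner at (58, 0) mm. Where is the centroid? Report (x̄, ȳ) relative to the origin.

x̄ = 75.00 mm, ȳ = 82.25 mm

web: A = 34 × 90 = 3060.00, centroid at (75.00, 45.00).
flange: A = 150 × 32 = 4800.00, centroid at (75.00, 106.00).
ΣA = 7860.00 mm², ΣAx̄ = 589500.00 mm³, ΣAȳ = 646500.00 mm³.
x̄ = 589500.00/7860.00 = 75.00 mm; ȳ = 646500.00/7860.00 = 82.25 mm.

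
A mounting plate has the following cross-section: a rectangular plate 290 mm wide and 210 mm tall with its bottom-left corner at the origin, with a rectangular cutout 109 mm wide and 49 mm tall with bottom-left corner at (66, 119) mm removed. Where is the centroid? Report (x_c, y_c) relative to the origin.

x_c = 147.36 mm, y_c = 101.30 mm

plate: A = 290 × 210 = 60900.00, centroid at (145.00, 105.00).
hole: A = −(109 × 49) = -5341.00, centroid at (120.50, 143.50).
ΣA = 55559.00 mm²
ΣAx_c = (60900.00)(145.00) + (-5341.00)(120.50) = 8186909.50 mm³
ΣAy_c = (60900.00)(105.00) + (-5341.00)(143.50) = 5628066.50 mm³
x_c = 8186909.50 / 55559.00 = 147.36 mm
y_c = 5628066.50 / 55559.00 = 101.30 mm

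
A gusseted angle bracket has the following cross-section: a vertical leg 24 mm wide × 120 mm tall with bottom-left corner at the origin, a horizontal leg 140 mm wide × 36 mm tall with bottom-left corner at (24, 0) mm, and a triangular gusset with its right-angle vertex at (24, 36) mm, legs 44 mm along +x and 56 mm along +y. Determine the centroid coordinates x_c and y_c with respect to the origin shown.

x_c = 60.75 mm, y_c = 36.15 mm

Part | A | x̄ᵢ | ȳᵢ | A·x̄ᵢ | A·ȳᵢ
vertical leg | 2880.00 | 12.00 | 60.00 | 34560.00 | 172800.00
horizontal leg | 5040.00 | 94.00 | 18.00 | 473760.00 | 90720.00
gusset | 1232.00 | 38.67 | 54.67 | 47637.33 | 67349.33
Σ | 9152.00 |  |  | 555957.33 | 330869.33
x_c = 555957.33 / 9152.00 = 60.75 mm
y_c = 330869.33 / 9152.00 = 36.15 mm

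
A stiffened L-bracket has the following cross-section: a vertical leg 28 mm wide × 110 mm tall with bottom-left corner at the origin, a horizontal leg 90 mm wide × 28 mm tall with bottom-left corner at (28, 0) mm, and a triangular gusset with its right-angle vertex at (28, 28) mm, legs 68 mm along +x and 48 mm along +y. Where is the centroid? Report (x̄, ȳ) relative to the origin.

vertical leg: A = 28 × 110 = 3080.00, centroid at (14.00, 55.00).
horizontal leg: A = 90 × 28 = 2520.00, centroid at (73.00, 14.00).
gusset: A = ½·68·48 = 1632.00, centroid at (50.67, 44.00).
ΣA = 7232.00 mm², ΣAx̄ = 309768.00 mm³, ΣAȳ = 276488.00 mm³.
x̄ = 309768.00/7232.00 = 42.83 mm; ȳ = 276488.00/7232.00 = 38.23 mm.

x̄ = 42.83 mm, ȳ = 38.23 mm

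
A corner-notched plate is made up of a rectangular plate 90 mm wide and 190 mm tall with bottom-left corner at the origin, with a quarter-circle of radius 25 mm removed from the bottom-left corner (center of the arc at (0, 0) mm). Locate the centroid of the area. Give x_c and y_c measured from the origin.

plate: A = 90 × 190 = 17100.00, centroid at (45.00, 95.00).
removed quarter-circle: A = −¼π·25² = -490.87, centroid at (10.61, 10.61).
ΣA = 16609.13 mm², ΣAx_c = 764291.67 mm³, ΣAy_c = 1619291.67 mm³.
x_c = 764291.67/16609.13 = 46.02 mm; y_c = 1619291.67/16609.13 = 97.49 mm.

x_c = 46.02 mm, y_c = 97.49 mm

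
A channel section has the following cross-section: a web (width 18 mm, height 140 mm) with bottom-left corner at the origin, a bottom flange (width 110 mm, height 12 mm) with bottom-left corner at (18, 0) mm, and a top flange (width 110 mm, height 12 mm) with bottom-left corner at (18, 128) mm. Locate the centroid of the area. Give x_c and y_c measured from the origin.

web: A = 18 × 140 = 2520.00, centroid at (9.00, 70.00).
bottom flange: A = 110 × 12 = 1320.00, centroid at (73.00, 6.00).
top flange: A = 110 × 12 = 1320.00, centroid at (73.00, 134.00).
ΣA = 5160.00 mm², ΣAx_c = 215400.00 mm³, ΣAy_c = 361200.00 mm³.
x_c = 215400.00/5160.00 = 41.74 mm; y_c = 361200.00/5160.00 = 70.00 mm.

x_c = 41.74 mm, y_c = 70.00 mm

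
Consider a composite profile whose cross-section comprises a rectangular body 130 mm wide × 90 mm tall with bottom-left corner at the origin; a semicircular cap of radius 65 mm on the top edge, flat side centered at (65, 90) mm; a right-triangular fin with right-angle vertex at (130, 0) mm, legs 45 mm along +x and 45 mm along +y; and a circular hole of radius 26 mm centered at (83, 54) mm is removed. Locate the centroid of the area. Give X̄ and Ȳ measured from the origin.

rectangular body: A = 130 × 90 = 11700.00, centroid at (65.00, 45.00).
semicircular top: A = ½π·65² = 6636.61, centroid at (65.00, 117.59).
triangular fin: A = ½·45·45 = 1012.50, centroid at (145.00, 15.00).
hole: A = −π·26² = -2123.72, centroid at (83.00, 54.00).
ΣA = 17225.40 mm²
ΣAX̄ = (11700.00)(65.00) + (6636.61)(65.00) + (1012.50)(145.00) + (-2123.72)(83.00) = 1162423.96 mm³
ΣAȲ = (11700.00)(45.00) + (6636.61)(117.59) + (1012.50)(15.00) + (-2123.72)(54.00) = 1207385.44 mm³
X̄ = 1162423.96 / 17225.40 = 67.48 mm
Ȳ = 1207385.44 / 17225.40 = 70.09 mm

X̄ = 67.48 mm, Ȳ = 70.09 mm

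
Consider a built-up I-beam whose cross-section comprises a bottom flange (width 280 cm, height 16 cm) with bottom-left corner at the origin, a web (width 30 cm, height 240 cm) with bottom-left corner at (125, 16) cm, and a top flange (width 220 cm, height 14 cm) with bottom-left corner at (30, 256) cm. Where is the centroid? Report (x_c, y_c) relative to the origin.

Part | A | x̄ᵢ | ȳᵢ | A·x̄ᵢ | A·ȳᵢ
bottom flange | 4480.00 | 140.00 | 8.00 | 627200.00 | 35840.00
web | 7200.00 | 140.00 | 136.00 | 1008000.00 | 979200.00
top flange | 3080.00 | 140.00 | 263.00 | 431200.00 | 810040.00
Σ | 14760.00 |  |  | 2066400.00 | 1825080.00
x_c = 2066400.00 / 14760.00 = 140.00 cm
y_c = 1825080.00 / 14760.00 = 123.65 cm

x_c = 140.00 cm, y_c = 123.65 cm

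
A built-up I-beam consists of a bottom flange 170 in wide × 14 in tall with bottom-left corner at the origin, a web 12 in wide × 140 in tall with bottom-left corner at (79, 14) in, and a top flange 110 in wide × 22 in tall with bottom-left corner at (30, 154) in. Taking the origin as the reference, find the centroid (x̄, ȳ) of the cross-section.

Part | A | x̄ᵢ | ȳᵢ | A·x̄ᵢ | A·ȳᵢ
bottom flange | 2380.00 | 85.00 | 7.00 | 202300.00 | 16660.00
web | 1680.00 | 85.00 | 84.00 | 142800.00 | 141120.00
top flange | 2420.00 | 85.00 | 165.00 | 205700.00 | 399300.00
Σ | 6480.00 |  |  | 550800.00 | 557080.00
x̄ = 550800.00 / 6480.00 = 85.00 in
ȳ = 557080.00 / 6480.00 = 85.97 in

x̄ = 85.00 in, ȳ = 85.97 in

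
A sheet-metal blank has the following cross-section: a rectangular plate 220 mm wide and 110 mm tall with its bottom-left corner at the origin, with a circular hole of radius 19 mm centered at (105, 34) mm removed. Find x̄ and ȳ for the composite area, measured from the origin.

x̄ = 110.25 mm, ȳ = 56.03 mm

Part | A | x̄ᵢ | ȳᵢ | A·x̄ᵢ | A·ȳᵢ
plate | 24200.00 | 110.00 | 55.00 | 2662000.00 | 1331000.00
hole | -1134.11 | 105.00 | 34.00 | -119082.07 | -38559.91
Σ | 23065.89 |  |  | 2542917.93 | 1292440.09
x̄ = 2542917.93 / 23065.89 = 110.25 mm
ȳ = 1292440.09 / 23065.89 = 56.03 mm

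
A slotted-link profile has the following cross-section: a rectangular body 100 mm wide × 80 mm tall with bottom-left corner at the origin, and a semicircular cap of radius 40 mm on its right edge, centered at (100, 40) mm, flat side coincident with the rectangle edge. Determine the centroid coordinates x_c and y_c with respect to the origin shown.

x_c = 66.01 mm, y_c = 40.00 mm

Part | A | x̄ᵢ | ȳᵢ | A·x̄ᵢ | A·ȳᵢ
rectangular body | 8000.00 | 50.00 | 40.00 | 400000.00 | 320000.00
semicircular end | 2513.27 | 116.98 | 40.00 | 293994.08 | 100530.96
Σ | 10513.27 |  |  | 693994.08 | 420530.96
x_c = 693994.08 / 10513.27 = 66.01 mm
y_c = 420530.96 / 10513.27 = 40.00 mm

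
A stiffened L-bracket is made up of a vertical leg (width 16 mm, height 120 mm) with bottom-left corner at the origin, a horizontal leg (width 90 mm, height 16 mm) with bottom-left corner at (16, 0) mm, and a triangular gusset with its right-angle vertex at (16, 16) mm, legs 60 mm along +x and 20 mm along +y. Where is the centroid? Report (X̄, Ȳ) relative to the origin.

X̄ = 31.52 mm, Ȳ = 35.43 mm

vertical leg: A = 16 × 120 = 1920.00, centroid at (8.00, 60.00).
horizontal leg: A = 90 × 16 = 1440.00, centroid at (61.00, 8.00).
gusset: A = ½·60·20 = 600.00, centroid at (36.00, 22.67).
ΣA = 3960.00 mm²
ΣAX̄ = (1920.00)(8.00) + (1440.00)(61.00) + (600.00)(36.00) = 124800.00 mm³
ΣAȲ = (1920.00)(60.00) + (1440.00)(8.00) + (600.00)(22.67) = 140320.00 mm³
X̄ = 124800.00 / 3960.00 = 31.52 mm
Ȳ = 140320.00 / 3960.00 = 35.43 mm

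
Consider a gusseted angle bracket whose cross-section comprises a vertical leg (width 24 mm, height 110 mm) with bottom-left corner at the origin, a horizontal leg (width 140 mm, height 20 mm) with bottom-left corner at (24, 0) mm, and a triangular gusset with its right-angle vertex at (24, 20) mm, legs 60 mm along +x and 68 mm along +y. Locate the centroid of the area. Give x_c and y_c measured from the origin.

x_c = 51.42 mm, y_c = 34.79 mm

Part | A | x̄ᵢ | ȳᵢ | A·x̄ᵢ | A·ȳᵢ
vertical leg | 2640.00 | 12.00 | 55.00 | 31680.00 | 145200.00
horizontal leg | 2800.00 | 94.00 | 10.00 | 263200.00 | 28000.00
gusset | 2040.00 | 44.00 | 42.67 | 89760.00 | 87040.00
Σ | 7480.00 |  |  | 384640.00 | 260240.00
x_c = 384640.00 / 7480.00 = 51.42 mm
y_c = 260240.00 / 7480.00 = 34.79 mm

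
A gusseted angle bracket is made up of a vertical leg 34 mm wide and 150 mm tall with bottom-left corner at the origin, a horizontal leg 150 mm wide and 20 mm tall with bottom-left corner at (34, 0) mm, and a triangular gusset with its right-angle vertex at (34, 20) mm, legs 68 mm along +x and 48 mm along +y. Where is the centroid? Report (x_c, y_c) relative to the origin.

Part | A | x̄ᵢ | ȳᵢ | A·x̄ᵢ | A·ȳᵢ
vertical leg | 5100.00 | 17.00 | 75.00 | 86700.00 | 382500.00
horizontal leg | 3000.00 | 109.00 | 10.00 | 327000.00 | 30000.00
gusset | 1632.00 | 56.67 | 36.00 | 92480.00 | 58752.00
Σ | 9732.00 |  |  | 506180.00 | 471252.00
x_c = 506180.00 / 9732.00 = 52.01 mm
y_c = 471252.00 / 9732.00 = 48.42 mm

x_c = 52.01 mm, y_c = 48.42 mm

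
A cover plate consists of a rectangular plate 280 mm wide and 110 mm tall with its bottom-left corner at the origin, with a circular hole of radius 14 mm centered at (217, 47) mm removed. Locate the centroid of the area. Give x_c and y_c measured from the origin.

x_c = 138.43 mm, y_c = 55.16 mm

Part | A | x̄ᵢ | ȳᵢ | A·x̄ᵢ | A·ȳᵢ
plate | 30800.00 | 140.00 | 55.00 | 4312000.00 | 1694000.00
hole | -615.75 | 217.00 | 47.00 | -133618.22 | -28940.35
Σ | 30184.25 |  |  | 4178381.78 | 1665059.65
x_c = 4178381.78 / 30184.25 = 138.43 mm
y_c = 1665059.65 / 30184.25 = 55.16 mm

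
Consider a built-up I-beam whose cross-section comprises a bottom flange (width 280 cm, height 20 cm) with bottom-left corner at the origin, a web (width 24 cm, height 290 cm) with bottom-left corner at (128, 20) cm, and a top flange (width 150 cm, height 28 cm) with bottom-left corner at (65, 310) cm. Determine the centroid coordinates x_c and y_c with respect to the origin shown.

bottom flange: A = 280 × 20 = 5600.00, centroid at (140.00, 10.00).
web: A = 24 × 290 = 6960.00, centroid at (140.00, 165.00).
top flange: A = 150 × 28 = 4200.00, centroid at (140.00, 324.00).
ΣA = 16760.00 cm², ΣAx_c = 2346400.00 cm³, ΣAy_c = 2565200.00 cm³.
x_c = 2346400.00/16760.00 = 140.00 cm; y_c = 2565200.00/16760.00 = 153.05 cm.

x_c = 140.00 cm, y_c = 153.05 cm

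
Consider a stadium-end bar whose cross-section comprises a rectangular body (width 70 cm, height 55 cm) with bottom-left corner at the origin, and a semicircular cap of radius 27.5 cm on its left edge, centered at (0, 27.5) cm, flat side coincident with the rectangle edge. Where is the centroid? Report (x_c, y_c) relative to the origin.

rectangular body: A = 70 × 55 = 3850.00, centroid at (35.00, 27.50).
semicircular end: A = ½π·27.5² = 1187.91, centroid at (-11.67, 27.50).
ΣA = 5037.91 cm², ΣAx_c = 120885.42 cm³, ΣAy_c = 138542.65 cm³.
x_c = 120885.42/5037.91 = 24.00 cm; y_c = 138542.65/5037.91 = 27.50 cm.

x_c = 24.00 cm, y_c = 27.50 cm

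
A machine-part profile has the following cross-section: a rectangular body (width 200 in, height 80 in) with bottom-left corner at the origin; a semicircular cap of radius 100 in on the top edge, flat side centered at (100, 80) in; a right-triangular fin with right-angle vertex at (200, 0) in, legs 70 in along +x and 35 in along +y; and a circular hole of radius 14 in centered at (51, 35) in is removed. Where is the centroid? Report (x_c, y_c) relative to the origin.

x_c = 105.61 in, y_c = 79.09 in

rectangular body: A = 200 × 80 = 16000.00, centroid at (100.00, 40.00).
semicircular top: A = ½π·100² = 15707.96, centroid at (100.00, 122.44).
triangular fin: A = ½·70·35 = 1225.00, centroid at (223.33, 11.67).
hole: A = −π·14² = -615.75, centroid at (51.00, 35.00).
ΣA = 32317.21 in², ΣAx_c = 3412976.30 in³, ΣAy_c = 2556044.07 in³.
x_c = 3412976.30/32317.21 = 105.61 in; y_c = 2556044.07/32317.21 = 79.09 in.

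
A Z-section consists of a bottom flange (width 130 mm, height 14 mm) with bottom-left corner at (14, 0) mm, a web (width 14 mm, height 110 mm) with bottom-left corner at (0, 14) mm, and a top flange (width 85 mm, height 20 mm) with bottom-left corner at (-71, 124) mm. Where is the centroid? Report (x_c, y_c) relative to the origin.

x_c = 20.97 mm, y_c = 68.54 mm

bottom flange: A = 130 × 14 = 1820.00, centroid at (79.00, 7.00).
web: A = 14 × 110 = 1540.00, centroid at (7.00, 69.00).
top flange: A = 85 × 20 = 1700.00, centroid at (-28.50, 134.00).
ΣA = 5060.00 mm², ΣAx_c = 106110.00 mm³, ΣAy_c = 346800.00 mm³.
x_c = 106110.00/5060.00 = 20.97 mm; y_c = 346800.00/5060.00 = 68.54 mm.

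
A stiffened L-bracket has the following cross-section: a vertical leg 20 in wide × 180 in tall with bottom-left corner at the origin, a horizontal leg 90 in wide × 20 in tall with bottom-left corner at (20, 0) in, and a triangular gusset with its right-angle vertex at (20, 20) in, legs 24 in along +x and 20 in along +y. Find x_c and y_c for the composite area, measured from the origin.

vertical leg: A = 20 × 180 = 3600.00, centroid at (10.00, 90.00).
horizontal leg: A = 90 × 20 = 1800.00, centroid at (65.00, 10.00).
gusset: A = ½·24·20 = 240.00, centroid at (28.00, 26.67).
ΣA = 5640.00 in²
ΣAx_c = (3600.00)(10.00) + (1800.00)(65.00) + (240.00)(28.00) = 159720.00 in³
ΣAy_c = (3600.00)(90.00) + (1800.00)(10.00) + (240.00)(26.67) = 348400.00 in³
x_c = 159720.00 / 5640.00 = 28.32 in
y_c = 348400.00 / 5640.00 = 61.77 in

x_c = 28.32 in, y_c = 61.77 in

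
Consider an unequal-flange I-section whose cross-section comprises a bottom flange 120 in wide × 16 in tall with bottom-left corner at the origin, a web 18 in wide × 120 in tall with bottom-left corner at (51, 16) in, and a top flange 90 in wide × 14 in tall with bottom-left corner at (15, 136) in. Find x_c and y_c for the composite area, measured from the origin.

bottom flange: A = 120 × 16 = 1920.00, centroid at (60.00, 8.00).
web: A = 18 × 120 = 2160.00, centroid at (60.00, 76.00).
top flange: A = 90 × 14 = 1260.00, centroid at (60.00, 143.00).
ΣA = 5340.00 in², ΣAx_c = 320400.00 in³, ΣAy_c = 359700.00 in³.
x_c = 320400.00/5340.00 = 60.00 in; y_c = 359700.00/5340.00 = 67.36 in.

x_c = 60.00 in, y_c = 67.36 in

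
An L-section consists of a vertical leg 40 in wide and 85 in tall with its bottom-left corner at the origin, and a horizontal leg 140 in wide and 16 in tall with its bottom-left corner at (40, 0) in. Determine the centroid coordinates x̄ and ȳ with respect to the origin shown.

x̄ = 55.74 in, ȳ = 28.80 in

Part | A | x̄ᵢ | ȳᵢ | A·x̄ᵢ | A·ȳᵢ
vertical leg | 3400.00 | 20.00 | 42.50 | 68000.00 | 144500.00
horizontal leg | 2240.00 | 110.00 | 8.00 | 246400.00 | 17920.00
Σ | 5640.00 |  |  | 314400.00 | 162420.00
x̄ = 314400.00 / 5640.00 = 55.74 in
ȳ = 162420.00 / 5640.00 = 28.80 in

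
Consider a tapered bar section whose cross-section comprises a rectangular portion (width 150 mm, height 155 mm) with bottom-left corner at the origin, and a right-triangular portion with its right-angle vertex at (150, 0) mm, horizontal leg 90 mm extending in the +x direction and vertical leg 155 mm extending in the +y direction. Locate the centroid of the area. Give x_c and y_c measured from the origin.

x_c = 99.23 mm, y_c = 71.54 mm

rectangular portion: A = 150 × 155 = 23250.00, centroid at (75.00, 77.50).
triangular portion: A = ½·90·155 = 6975.00, centroid at (180.00, 51.67).
ΣA = 30225.00 mm²
ΣAx_c = (23250.00)(75.00) + (6975.00)(180.00) = 2999250.00 mm³
ΣAy_c = (23250.00)(77.50) + (6975.00)(51.67) = 2162250.00 mm³
x_c = 2999250.00 / 30225.00 = 99.23 mm
y_c = 2162250.00 / 30225.00 = 71.54 mm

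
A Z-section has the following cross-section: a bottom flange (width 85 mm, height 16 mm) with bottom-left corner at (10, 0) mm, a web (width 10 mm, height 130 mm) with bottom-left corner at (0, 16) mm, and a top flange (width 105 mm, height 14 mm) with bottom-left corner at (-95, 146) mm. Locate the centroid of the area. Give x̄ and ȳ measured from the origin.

x̄ = 3.73 mm, ȳ = 82.59 mm

bottom flange: A = 85 × 16 = 1360.00, centroid at (52.50, 8.00).
web: A = 10 × 130 = 1300.00, centroid at (5.00, 81.00).
top flange: A = 105 × 14 = 1470.00, centroid at (-42.50, 153.00).
ΣA = 4130.00 mm², ΣAx̄ = 15425.00 mm³, ΣAȳ = 341090.00 mm³.
x̄ = 15425.00/4130.00 = 3.73 mm; ȳ = 341090.00/4130.00 = 82.59 mm.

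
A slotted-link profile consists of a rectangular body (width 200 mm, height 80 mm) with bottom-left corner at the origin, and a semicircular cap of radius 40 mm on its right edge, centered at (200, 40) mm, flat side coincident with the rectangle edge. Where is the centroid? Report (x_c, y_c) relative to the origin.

x_c = 115.88 mm, y_c = 40.00 mm

Part | A | x̄ᵢ | ȳᵢ | A·x̄ᵢ | A·ȳᵢ
rectangular body | 16000.00 | 100.00 | 40.00 | 1600000.00 | 640000.00
semicircular end | 2513.27 | 216.98 | 40.00 | 545321.49 | 100530.96
Σ | 18513.27 |  |  | 2145321.49 | 740530.96
x_c = 2145321.49 / 18513.27 = 115.88 mm
y_c = 740530.96 / 18513.27 = 40.00 mm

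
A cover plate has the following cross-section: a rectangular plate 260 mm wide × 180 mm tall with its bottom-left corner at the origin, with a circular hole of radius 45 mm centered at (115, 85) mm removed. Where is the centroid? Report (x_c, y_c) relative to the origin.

x_c = 132.36 mm, y_c = 90.79 mm

plate: A = 260 × 180 = 46800.00, centroid at (130.00, 90.00).
hole: A = −π·45² = -6361.73, centroid at (115.00, 85.00).
ΣA = 40438.27 mm²
ΣAx_c = (46800.00)(130.00) + (-6361.73)(115.00) = 5352401.61 mm³
ΣAy_c = (46800.00)(90.00) + (-6361.73)(85.00) = 3671253.36 mm³
x_c = 5352401.61 / 40438.27 = 132.36 mm
y_c = 3671253.36 / 40438.27 = 90.79 mm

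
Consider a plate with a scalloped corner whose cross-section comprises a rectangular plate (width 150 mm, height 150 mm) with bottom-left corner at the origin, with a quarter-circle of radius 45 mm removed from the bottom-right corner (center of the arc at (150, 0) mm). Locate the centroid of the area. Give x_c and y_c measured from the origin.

x_c = 70.75 mm, y_c = 79.25 mm

Part | A | x̄ᵢ | ȳᵢ | A·x̄ᵢ | A·ȳᵢ
plate | 22500.00 | 75.00 | 75.00 | 1687500.00 | 1687500.00
removed quarter-circle | -1590.43 | 130.90 | 19.10 | -208189.69 | -30375.00
Σ | 20909.57 |  |  | 1479310.31 | 1657125.00
x_c = 1479310.31 / 20909.57 = 70.75 mm
y_c = 1657125.00 / 20909.57 = 79.25 mm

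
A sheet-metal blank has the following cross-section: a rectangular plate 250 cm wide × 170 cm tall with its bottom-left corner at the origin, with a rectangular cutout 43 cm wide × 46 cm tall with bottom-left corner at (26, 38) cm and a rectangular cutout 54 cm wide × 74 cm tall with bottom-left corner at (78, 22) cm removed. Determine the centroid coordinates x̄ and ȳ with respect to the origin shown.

x̄ = 131.38 cm, ȳ = 89.14 cm

plate: A = 250 × 170 = 42500.00, centroid at (125.00, 85.00).
hole 1: A = −(43 × 46) = -1978.00, centroid at (47.50, 61.00).
hole 2: A = −(54 × 74) = -3996.00, centroid at (105.00, 59.00).
ΣA = 36526.00 cm², ΣAx̄ = 4798965.00 cm³, ΣAȳ = 3256078.00 cm³.
x̄ = 4798965.00/36526.00 = 131.38 cm; ȳ = 3256078.00/36526.00 = 89.14 cm.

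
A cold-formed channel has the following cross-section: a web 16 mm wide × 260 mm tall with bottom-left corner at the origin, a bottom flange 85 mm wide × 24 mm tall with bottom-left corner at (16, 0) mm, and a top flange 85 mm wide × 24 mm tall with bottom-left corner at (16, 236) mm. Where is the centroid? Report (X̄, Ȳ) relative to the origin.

Part | A | x̄ᵢ | ȳᵢ | A·x̄ᵢ | A·ȳᵢ
web | 4160.00 | 8.00 | 130.00 | 33280.00 | 540800.00
bottom flange | 2040.00 | 58.50 | 12.00 | 119340.00 | 24480.00
top flange | 2040.00 | 58.50 | 248.00 | 119340.00 | 505920.00
Σ | 8240.00 |  |  | 271960.00 | 1071200.00
X̄ = 271960.00 / 8240.00 = 33.00 mm
Ȳ = 1071200.00 / 8240.00 = 130.00 mm

X̄ = 33.00 mm, Ȳ = 130.00 mm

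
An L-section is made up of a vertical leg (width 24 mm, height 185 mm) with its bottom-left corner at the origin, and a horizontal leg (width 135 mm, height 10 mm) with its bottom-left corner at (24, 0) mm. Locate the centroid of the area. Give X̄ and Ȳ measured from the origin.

X̄ = 30.54 mm, Ȳ = 72.10 mm

vertical leg: A = 24 × 185 = 4440.00, centroid at (12.00, 92.50).
horizontal leg: A = 135 × 10 = 1350.00, centroid at (91.50, 5.00).
ΣA = 5790.00 mm², ΣAX̄ = 176805.00 mm³, ΣAȲ = 417450.00 mm³.
X̄ = 176805.00/5790.00 = 30.54 mm; Ȳ = 417450.00/5790.00 = 72.10 mm.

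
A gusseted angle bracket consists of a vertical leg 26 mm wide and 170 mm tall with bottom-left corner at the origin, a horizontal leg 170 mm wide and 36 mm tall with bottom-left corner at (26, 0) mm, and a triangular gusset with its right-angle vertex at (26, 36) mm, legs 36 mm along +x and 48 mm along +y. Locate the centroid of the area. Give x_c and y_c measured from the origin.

x_c = 67.49 mm, y_c = 46.54 mm

vertical leg: A = 26 × 170 = 4420.00, centroid at (13.00, 85.00).
horizontal leg: A = 170 × 36 = 6120.00, centroid at (111.00, 18.00).
gusset: A = ½·36·48 = 864.00, centroid at (38.00, 52.00).
ΣA = 11404.00 mm²
ΣAx_c = (4420.00)(13.00) + (6120.00)(111.00) + (864.00)(38.00) = 769612.00 mm³
ΣAy_c = (4420.00)(85.00) + (6120.00)(18.00) + (864.00)(52.00) = 530788.00 mm³
x_c = 769612.00 / 11404.00 = 67.49 mm
y_c = 530788.00 / 11404.00 = 46.54 mm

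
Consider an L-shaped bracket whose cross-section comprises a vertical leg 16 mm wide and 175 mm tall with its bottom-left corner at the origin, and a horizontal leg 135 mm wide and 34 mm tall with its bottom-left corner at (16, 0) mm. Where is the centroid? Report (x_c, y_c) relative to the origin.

vertical leg: A = 16 × 175 = 2800.00, centroid at (8.00, 87.50).
horizontal leg: A = 135 × 34 = 4590.00, centroid at (83.50, 17.00).
ΣA = 7390.00 mm²
ΣAx_c = (2800.00)(8.00) + (4590.00)(83.50) = 405665.00 mm³
ΣAy_c = (2800.00)(87.50) + (4590.00)(17.00) = 323030.00 mm³
x_c = 405665.00 / 7390.00 = 54.89 mm
y_c = 323030.00 / 7390.00 = 43.71 mm

x_c = 54.89 mm, y_c = 43.71 mm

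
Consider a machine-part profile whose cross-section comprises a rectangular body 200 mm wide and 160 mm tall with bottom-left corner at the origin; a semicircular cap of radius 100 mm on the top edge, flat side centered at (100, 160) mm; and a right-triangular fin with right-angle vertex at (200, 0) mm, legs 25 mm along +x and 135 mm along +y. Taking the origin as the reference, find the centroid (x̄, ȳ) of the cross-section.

x̄ = 103.70 mm, ȳ = 117.74 mm

rectangular body: A = 200 × 160 = 32000.00, centroid at (100.00, 80.00).
semicircular top: A = ½π·100² = 15707.96, centroid at (100.00, 202.44).
triangular fin: A = ½·25·135 = 1687.50, centroid at (208.33, 45.00).
ΣA = 49395.46 mm², ΣAx̄ = 5122358.83 mm³, ΣAȳ = 5815878.29 mm³.
x̄ = 5122358.83/49395.46 = 103.70 mm; ȳ = 5815878.29/49395.46 = 117.74 mm.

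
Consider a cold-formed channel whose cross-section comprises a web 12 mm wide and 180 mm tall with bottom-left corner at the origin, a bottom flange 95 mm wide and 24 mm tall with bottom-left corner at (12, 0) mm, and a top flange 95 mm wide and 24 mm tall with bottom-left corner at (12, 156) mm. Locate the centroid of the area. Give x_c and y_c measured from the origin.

Part | A | x̄ᵢ | ȳᵢ | A·x̄ᵢ | A·ȳᵢ
web | 2160.00 | 6.00 | 90.00 | 12960.00 | 194400.00
bottom flange | 2280.00 | 59.50 | 12.00 | 135660.00 | 27360.00
top flange | 2280.00 | 59.50 | 168.00 | 135660.00 | 383040.00
Σ | 6720.00 |  |  | 284280.00 | 604800.00
x_c = 284280.00 / 6720.00 = 42.30 mm
y_c = 604800.00 / 6720.00 = 90.00 mm

x_c = 42.30 mm, y_c = 90.00 mm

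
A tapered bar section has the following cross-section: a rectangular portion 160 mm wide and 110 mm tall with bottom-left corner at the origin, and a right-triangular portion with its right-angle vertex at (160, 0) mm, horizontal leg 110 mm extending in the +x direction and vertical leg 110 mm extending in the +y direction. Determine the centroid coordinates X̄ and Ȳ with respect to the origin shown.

rectangular portion: A = 160 × 110 = 17600.00, centroid at (80.00, 55.00).
triangular portion: A = ½·110·110 = 6050.00, centroid at (196.67, 36.67).
ΣA = 23650.00 mm²
ΣAX̄ = (17600.00)(80.00) + (6050.00)(196.67) = 2597833.33 mm³
ΣAȲ = (17600.00)(55.00) + (6050.00)(36.67) = 1189833.33 mm³
X̄ = 2597833.33 / 23650.00 = 109.84 mm
Ȳ = 1189833.33 / 23650.00 = 50.31 mm

X̄ = 109.84 mm, Ȳ = 50.31 mm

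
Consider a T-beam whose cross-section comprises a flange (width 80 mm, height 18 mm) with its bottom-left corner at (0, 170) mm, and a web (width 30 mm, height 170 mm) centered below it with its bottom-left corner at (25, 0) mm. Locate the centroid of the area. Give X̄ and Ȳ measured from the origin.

Part | A | x̄ᵢ | ȳᵢ | A·x̄ᵢ | A·ȳᵢ
web | 5100.00 | 40.00 | 85.00 | 204000.00 | 433500.00
flange | 1440.00 | 40.00 | 179.00 | 57600.00 | 257760.00
Σ | 6540.00 |  |  | 261600.00 | 691260.00
X̄ = 261600.00 / 6540.00 = 40.00 mm
Ȳ = 691260.00 / 6540.00 = 105.70 mm

X̄ = 40.00 mm, Ȳ = 105.70 mm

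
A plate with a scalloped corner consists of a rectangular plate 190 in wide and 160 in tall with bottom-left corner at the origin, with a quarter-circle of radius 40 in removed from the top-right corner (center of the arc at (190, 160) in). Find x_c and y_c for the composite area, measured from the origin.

x_c = 91.64 in, y_c = 77.28 in

plate: A = 190 × 160 = 30400.00, centroid at (95.00, 80.00).
removed quarter-circle: A = −¼π·40² = -1256.64, centroid at (173.02, 143.02).
ΣA = 29143.36 in², ΣAx_c = 2670572.29 in³, ΣAy_c = 2252271.40 in³.
x_c = 2670572.29/29143.36 = 91.64 in; y_c = 2252271.40/29143.36 = 77.28 in.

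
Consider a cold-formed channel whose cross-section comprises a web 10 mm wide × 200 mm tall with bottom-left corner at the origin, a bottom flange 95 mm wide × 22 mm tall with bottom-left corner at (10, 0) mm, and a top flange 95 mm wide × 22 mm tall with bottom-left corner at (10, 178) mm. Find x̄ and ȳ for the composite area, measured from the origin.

web: A = 10 × 200 = 2000.00, centroid at (5.00, 100.00).
bottom flange: A = 95 × 22 = 2090.00, centroid at (57.50, 11.00).
top flange: A = 95 × 22 = 2090.00, centroid at (57.50, 189.00).
ΣA = 6180.00 mm²
ΣAx̄ = (2000.00)(5.00) + (2090.00)(57.50) + (2090.00)(57.50) = 250350.00 mm³
ΣAȳ = (2000.00)(100.00) + (2090.00)(11.00) + (2090.00)(189.00) = 618000.00 mm³
x̄ = 250350.00 / 6180.00 = 40.51 mm
ȳ = 618000.00 / 6180.00 = 100.00 mm

x̄ = 40.51 mm, ȳ = 100.00 mm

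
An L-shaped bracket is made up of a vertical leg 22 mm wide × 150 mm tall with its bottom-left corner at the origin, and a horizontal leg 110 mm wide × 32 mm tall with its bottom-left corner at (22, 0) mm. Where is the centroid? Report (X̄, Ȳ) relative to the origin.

X̄ = 45.06 mm, Ȳ = 44.55 mm

vertical leg: A = 22 × 150 = 3300.00, centroid at (11.00, 75.00).
horizontal leg: A = 110 × 32 = 3520.00, centroid at (77.00, 16.00).
ΣA = 6820.00 mm²
ΣAX̄ = (3300.00)(11.00) + (3520.00)(77.00) = 307340.00 mm³
ΣAȲ = (3300.00)(75.00) + (3520.00)(16.00) = 303820.00 mm³
X̄ = 307340.00 / 6820.00 = 45.06 mm
Ȳ = 303820.00 / 6820.00 = 44.55 mm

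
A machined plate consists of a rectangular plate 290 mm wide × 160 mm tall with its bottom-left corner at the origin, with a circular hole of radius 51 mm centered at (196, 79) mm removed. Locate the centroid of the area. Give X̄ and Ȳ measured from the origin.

Part | A | x̄ᵢ | ȳᵢ | A·x̄ᵢ | A·ȳᵢ
plate | 46400.00 | 145.00 | 80.00 | 6728000.00 | 3712000.00
hole | -8171.28 | 196.00 | 79.00 | -1601571.37 | -645531.32
Σ | 38228.72 |  |  | 5126428.63 | 3066468.68
X̄ = 5126428.63 / 38228.72 = 134.10 mm
Ȳ = 3066468.68 / 38228.72 = 80.21 mm

X̄ = 134.10 mm, Ȳ = 80.21 mm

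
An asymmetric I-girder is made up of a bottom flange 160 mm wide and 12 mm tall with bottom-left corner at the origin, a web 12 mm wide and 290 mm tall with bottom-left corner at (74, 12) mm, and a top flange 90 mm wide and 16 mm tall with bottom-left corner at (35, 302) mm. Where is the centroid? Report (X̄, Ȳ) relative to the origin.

bottom flange: A = 160 × 12 = 1920.00, centroid at (80.00, 6.00).
web: A = 12 × 290 = 3480.00, centroid at (80.00, 157.00).
top flange: A = 90 × 16 = 1440.00, centroid at (80.00, 310.00).
ΣA = 6840.00 mm², ΣAX̄ = 547200.00 mm³, ΣAȲ = 1004280.00 mm³.
X̄ = 547200.00/6840.00 = 80.00 mm; Ȳ = 1004280.00/6840.00 = 146.82 mm.

X̄ = 80.00 mm, Ȳ = 146.82 mm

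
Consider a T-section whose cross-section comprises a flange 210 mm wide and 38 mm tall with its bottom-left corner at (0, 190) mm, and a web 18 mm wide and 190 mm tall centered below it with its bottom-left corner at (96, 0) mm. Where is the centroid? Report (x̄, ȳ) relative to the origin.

x̄ = 105.00 mm, ȳ = 174.80 mm

Part | A | x̄ᵢ | ȳᵢ | A·x̄ᵢ | A·ȳᵢ
web | 3420.00 | 105.00 | 95.00 | 359100.00 | 324900.00
flange | 7980.00 | 105.00 | 209.00 | 837900.00 | 1667820.00
Σ | 11400.00 |  |  | 1197000.00 | 1992720.00
x̄ = 1197000.00 / 11400.00 = 105.00 mm
ȳ = 1992720.00 / 11400.00 = 174.80 mm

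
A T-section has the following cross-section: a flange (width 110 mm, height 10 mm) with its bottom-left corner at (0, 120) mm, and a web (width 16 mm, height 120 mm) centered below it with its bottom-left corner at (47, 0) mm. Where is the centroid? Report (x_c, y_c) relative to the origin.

web: A = 16 × 120 = 1920.00, centroid at (55.00, 60.00).
flange: A = 110 × 10 = 1100.00, centroid at (55.00, 125.00).
ΣA = 3020.00 mm², ΣAx_c = 166100.00 mm³, ΣAy_c = 252700.00 mm³.
x_c = 166100.00/3020.00 = 55.00 mm; y_c = 252700.00/3020.00 = 83.68 mm.

x_c = 55.00 mm, y_c = 83.68 mm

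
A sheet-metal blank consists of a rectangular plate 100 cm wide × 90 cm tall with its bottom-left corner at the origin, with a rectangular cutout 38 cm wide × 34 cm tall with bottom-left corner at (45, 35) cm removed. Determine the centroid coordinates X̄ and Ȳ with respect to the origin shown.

X̄ = 47.65 cm, Ȳ = 43.83 cm

Part | A | x̄ᵢ | ȳᵢ | A·x̄ᵢ | A·ȳᵢ
plate | 9000.00 | 50.00 | 45.00 | 450000.00 | 405000.00
hole | -1292.00 | 64.00 | 52.00 | -82688.00 | -67184.00
Σ | 7708.00 |  |  | 367312.00 | 337816.00
X̄ = 367312.00 / 7708.00 = 47.65 cm
Ȳ = 337816.00 / 7708.00 = 43.83 cm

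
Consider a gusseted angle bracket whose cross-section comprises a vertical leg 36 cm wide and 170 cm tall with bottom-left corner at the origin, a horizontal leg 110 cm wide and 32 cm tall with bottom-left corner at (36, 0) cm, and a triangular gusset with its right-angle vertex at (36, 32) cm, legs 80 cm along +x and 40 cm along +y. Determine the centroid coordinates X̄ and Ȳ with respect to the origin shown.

vertical leg: A = 36 × 170 = 6120.00, centroid at (18.00, 85.00).
horizontal leg: A = 110 × 32 = 3520.00, centroid at (91.00, 16.00).
gusset: A = ½·80·40 = 1600.00, centroid at (62.67, 45.33).
ΣA = 11240.00 cm², ΣAX̄ = 530746.67 cm³, ΣAȲ = 649053.33 cm³.
X̄ = 530746.67/11240.00 = 47.22 cm; Ȳ = 649053.33/11240.00 = 57.74 cm.

X̄ = 47.22 cm, Ȳ = 57.74 cm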